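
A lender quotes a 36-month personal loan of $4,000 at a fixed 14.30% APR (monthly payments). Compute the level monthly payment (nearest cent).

$137.29

Monthly rate = 14.3%/12 = 0.0119167; payment = 4,000 × 0.0119167 / (1 − (1+0.0119167)^−36) = $137.29.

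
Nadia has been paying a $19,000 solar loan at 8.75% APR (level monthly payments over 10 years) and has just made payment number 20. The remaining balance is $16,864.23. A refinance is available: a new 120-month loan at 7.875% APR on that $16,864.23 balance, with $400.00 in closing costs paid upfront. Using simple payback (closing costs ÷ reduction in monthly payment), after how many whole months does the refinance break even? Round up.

Current payment = 19,000 × 8.75%/12 / (1 − (1+0.0072917)^−120) = $238.12.
Refinanced payment = 16,864.23 × 0.0065625 / (1 − (1+0.0065625)^−120) = $203.50.
Monthly savings = $238.12 − $203.50 = $34.62.
Break-even = $400.00 / $34.62 = 11.55 → 12 months.

12 months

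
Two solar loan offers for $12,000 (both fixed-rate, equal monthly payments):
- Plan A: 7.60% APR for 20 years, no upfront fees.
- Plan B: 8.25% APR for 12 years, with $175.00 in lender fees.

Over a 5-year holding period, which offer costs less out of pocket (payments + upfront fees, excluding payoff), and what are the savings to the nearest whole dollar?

Plan A by $2,223

Plan A: monthly rate = 7.6%/12 = 0.0063333; payment = 12,000 × 0.0063333 / (1 − (1+0.0063333)^−240) = $97.41.
Plan B: monthly rate = 8.25%/12 = 0.0068750; payment = 12,000 × 0.0068750 / (1 − (1+0.0068750)^−144) = $131.54.
Over 60 months: Plan A costs 60 × $97.41 = $5,844.60; Plan B costs 60 × $131.54 + $175.00 = $8,067.40.
Plan A is cheaper by $8,067.40 − $5,844.60 = $2,222.80.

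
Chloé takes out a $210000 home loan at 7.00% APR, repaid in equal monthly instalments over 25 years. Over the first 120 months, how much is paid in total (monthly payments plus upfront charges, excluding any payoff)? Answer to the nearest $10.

$178,110

At 7.00% the monthly rate is 0.0058333, so the payment is 210,000 × 0.0058333 / (1 − 1.0058333^−300) = $1,484.24.
Total outlay = 120 × $1,484.24 = $178,108.80.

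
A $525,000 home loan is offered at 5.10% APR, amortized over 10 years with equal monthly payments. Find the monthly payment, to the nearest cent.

$5,594.14

Monthly rate = 5.1%/12 = 0.0042500; payment = 525,000 × 0.0042500 / (1 − (1+0.0042500)^−120) = $5,594.14.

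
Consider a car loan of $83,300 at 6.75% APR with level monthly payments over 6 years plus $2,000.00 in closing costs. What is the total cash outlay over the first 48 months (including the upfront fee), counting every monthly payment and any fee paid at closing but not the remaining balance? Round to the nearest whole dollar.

$69,690

At 6.75% the monthly rate is 0.0056250, so the payment is 83,300 × 0.0056250 / (1 − 1.0056250^−72) = $1,410.20.
Total outlay = 48 × $1,410.20 + $2,000.00 = $69,689.60.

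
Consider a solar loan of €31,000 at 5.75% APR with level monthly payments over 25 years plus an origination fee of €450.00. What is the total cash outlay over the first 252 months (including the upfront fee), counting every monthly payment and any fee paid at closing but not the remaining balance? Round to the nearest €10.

€49,600

Monthly rate = 5.75%/12 = 0.0047917; payment = 31,000 × 0.0047917 / (1 − (1+0.0047917)^−300) = €195.02.
Total outlay = 252 × €195.02 + €450.00 = €49,595.04.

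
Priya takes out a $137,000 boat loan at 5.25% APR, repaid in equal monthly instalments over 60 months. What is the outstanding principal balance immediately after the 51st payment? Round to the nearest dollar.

With monthly rate i = 5.25%/12 = 0.0043750, the balance after k of n payments is P · [(1+i)^n − (1+i)^k] / [(1+i)^n − 1].
(1+0.0043750)^60 = 1.29943227 and (1+0.0043750)^51 = 1.24936864, so the balance is 137,000 × (1.29943227 − 1.24936864) / (1.29943227 − 1) = $22,905.74.

$22,906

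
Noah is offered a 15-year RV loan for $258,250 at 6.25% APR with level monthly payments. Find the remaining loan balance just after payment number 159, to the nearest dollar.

$43,939

With monthly rate i = 6.25%/12 = 0.0052083, the balance after k of n payments is P · [(1+i)^n − (1+i)^k] / [(1+i)^n − 1].
(1+0.0052083)^180 = 2.54738422 and (1+0.0052083)^159 = 2.28410870, so the balance is 258,250 × (2.54738422 − 2.28410870) / (2.54738422 − 1) = $43,939.25.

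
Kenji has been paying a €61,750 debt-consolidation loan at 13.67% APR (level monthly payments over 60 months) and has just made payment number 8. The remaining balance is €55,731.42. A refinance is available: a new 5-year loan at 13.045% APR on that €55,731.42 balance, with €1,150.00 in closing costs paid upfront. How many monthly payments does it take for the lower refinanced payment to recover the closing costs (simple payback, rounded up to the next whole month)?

Current payment = 61,750 × 13.67%/12 / (1 − (1+0.0113917)^−60) = €1,426.27.
Refinanced payment = 55,731.42 × 0.0108708 / (1 − (1+0.0108708)^−60) = €1,269.35.
Monthly savings = €1,426.27 − €1,269.35 = €156.92.
Break-even = €1,150.00 / €156.92 = 7.33 → 8 months.

8 months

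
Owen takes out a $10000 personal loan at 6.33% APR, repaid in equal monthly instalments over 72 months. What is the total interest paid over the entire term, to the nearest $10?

At 6.33% the monthly rate is 0.0052750, so the payment is 10,000 × 0.0052750 / (1 − 1.0052750^−72) = $167.29.
Total paid = 72 × $167.29 = $12,044.88; interest = $12,044.88 − $10,000 = $2,044.88.

$2,040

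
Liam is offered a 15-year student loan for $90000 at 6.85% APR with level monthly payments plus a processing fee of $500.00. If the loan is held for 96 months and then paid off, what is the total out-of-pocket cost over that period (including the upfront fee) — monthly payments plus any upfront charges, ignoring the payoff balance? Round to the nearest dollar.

At 6.85% the monthly rate is 0.0057083, so the payment is 90,000 × 0.0057083 / (1 − 1.0057083^−180) = $801.42.
Total outlay = 96 × $801.42 + $500.00 = $77,436.32.

$77,436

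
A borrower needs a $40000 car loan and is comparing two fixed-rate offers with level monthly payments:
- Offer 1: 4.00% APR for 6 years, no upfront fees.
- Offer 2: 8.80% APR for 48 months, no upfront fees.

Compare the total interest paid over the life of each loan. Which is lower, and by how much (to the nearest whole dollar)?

Offer 1: monthly rate = 4%/12 = 0.0033333; payment = 40,000 × 0.0033333 / (1 − (1+0.0033333)^−72) = $625.81.
Total interest on Offer 1 = 72 × $625.81 − $40,000 = $5,058.32.
Offer 2: at 8.80% the monthly rate is 0.0073333, so the payment is 40,000 × 0.0073333 / (1 − 1.0073333^−48) = $991.61.
Total interest on Offer 2 = 48 × $991.61 − $40,000 = $7,597.28.
Offer 1 is lower by $2,538.96.

Offer 1 by $2,539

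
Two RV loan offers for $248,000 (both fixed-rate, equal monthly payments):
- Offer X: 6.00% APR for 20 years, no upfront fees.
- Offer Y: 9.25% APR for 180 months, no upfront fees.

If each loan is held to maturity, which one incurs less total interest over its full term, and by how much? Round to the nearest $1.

Offer X: at 6.00% the monthly rate is 0.0050000, so the payment is 248,000 × 0.0050000 / (1 − 1.0050000^−240) = $1,776.75.
Total interest on Offer X = 240 × $1,776.75 − $248,000 = $178,420.00.
Offer Y: at 9.25% the monthly rate is 0.0077083, so the payment is 248,000 × 0.0077083 / (1 − 1.0077083^−180) = $2,552.40.
Total interest on Offer Y = 180 × $2,552.40 − $248,000 = $211,432.00.
Offer X is lower by $33,012.00.

Offer X by $33,012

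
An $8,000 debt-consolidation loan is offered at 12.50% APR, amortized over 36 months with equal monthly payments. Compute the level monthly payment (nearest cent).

$267.63

Monthly rate = 12.5%/12 = 0.0104167; payment = 8,000 × 0.0104167 / (1 − (1+0.0104167)^−36) = $267.63.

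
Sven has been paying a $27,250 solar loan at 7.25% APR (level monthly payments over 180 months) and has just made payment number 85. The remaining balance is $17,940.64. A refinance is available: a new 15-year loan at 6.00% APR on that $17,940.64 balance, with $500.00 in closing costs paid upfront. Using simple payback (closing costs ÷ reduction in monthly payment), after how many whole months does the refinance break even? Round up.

Current payment = 27,250 × 7.25%/12 / (1 − (1+0.0060417)^−180) = $248.76.
Refinanced payment = 17,940.64 × 0.0050000 / (1 − (1+0.0050000)^−180) = $151.39.
Monthly savings = $248.76 − $151.39 = $97.37.
Break-even = $500.00 / $97.37 = 5.14 → 6 months.

6 months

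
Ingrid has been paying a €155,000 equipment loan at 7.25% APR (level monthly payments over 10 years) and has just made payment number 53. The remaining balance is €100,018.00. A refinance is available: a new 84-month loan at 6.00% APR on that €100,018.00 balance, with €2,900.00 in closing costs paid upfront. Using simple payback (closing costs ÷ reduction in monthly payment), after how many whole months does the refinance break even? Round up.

9 months

Current payment = 155,000 × 7.25%/12 / (1 − (1+0.0060417)^−120) = €1,819.72.
Refinanced payment = 100,018.00 × 0.0050000 / (1 − (1+0.0050000)^−84) = €1,461.12.
Monthly savings = €1,819.72 − €1,461.12 = €358.60.
Break-even = €2,900.00 / €358.60 = 8.09 → 9 months.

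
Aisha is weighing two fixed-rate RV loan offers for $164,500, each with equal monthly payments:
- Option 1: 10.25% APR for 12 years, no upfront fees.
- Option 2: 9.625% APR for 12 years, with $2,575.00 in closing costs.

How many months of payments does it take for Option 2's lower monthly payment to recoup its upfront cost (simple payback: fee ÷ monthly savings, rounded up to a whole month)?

Option 1: at 10.25% the monthly rate is 0.0085417, so the payment is 164,500 × 0.0085417 / (1 − 1.0085417^−144) = $1,989.73.
Option 2: at 9.625% the monthly rate is 0.0080208, so the payment is 164,500 × 0.0080208 / (1 − 1.0080208^−144) = $1,930.43.
Monthly savings = $1,989.73 − $1,930.43 = $59.30.
Break-even = $2,575.00 / $59.30 = 43.42 → 44 months.

44 months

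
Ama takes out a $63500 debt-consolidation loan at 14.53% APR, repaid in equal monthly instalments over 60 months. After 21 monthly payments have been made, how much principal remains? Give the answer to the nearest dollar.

With monthly rate i = 14.53%/12 = 0.0121083, the balance after k of n payments is P · [(1+i)^n − (1+i)^k] / [(1+i)^n − 1].
(1+0.0121083)^60 = 2.05882789 and (1+0.0121083)^21 = 1.28755863, so the balance is 63,500 × (2.05882789 − 1.28755863) / (2.05882789 − 1) = $46,254.54.

$46,255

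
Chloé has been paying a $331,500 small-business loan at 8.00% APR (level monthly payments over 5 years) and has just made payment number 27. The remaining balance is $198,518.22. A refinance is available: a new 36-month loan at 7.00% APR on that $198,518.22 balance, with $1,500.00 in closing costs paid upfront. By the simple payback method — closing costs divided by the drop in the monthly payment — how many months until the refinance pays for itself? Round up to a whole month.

3 months

Current payment = 331,500 × 8%/12 / (1 − (1+0.0066667)^−60) = $6,721.62.
Refinanced payment = 198,518.22 × 0.0058333 / (1 − (1+0.0058333)^−36) = $6,129.67.
Monthly savings = $6,721.62 − $6,129.67 = $591.95.
Break-even = $1,500.00 / $591.95 = 2.53 → 3 months.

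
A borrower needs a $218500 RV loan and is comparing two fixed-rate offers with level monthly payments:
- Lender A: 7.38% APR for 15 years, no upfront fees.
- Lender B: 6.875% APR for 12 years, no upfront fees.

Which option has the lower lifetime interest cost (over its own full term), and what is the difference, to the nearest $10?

Lender A: monthly rate = 7.38%/12 = 0.0061500; payment = 218,500 × 0.0061500 / (1 − (1+0.0061500)^−180) = $2,010.65.
Total interest on Lender A = 180 × $2,010.65 − $218,500 = $143,417.00.
Lender B: monthly rate = 6.875%/12 = 0.0057292; payment = 218,500 × 0.0057292 / (1 − (1+0.0057292)^−144) = $2,232.48.
Total interest on Lender B = 144 × $2,232.48 − $218,500 = $102,977.12.
Lender B is lower by $40,439.88.

Lender B by $40,440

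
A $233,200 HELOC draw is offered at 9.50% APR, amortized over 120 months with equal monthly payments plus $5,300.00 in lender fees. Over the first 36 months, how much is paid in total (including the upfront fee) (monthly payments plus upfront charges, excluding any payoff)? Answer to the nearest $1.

Monthly rate = 9.5%/12 = 0.0079167; payment = 233,200 × 0.0079167 / (1 − (1+0.0079167)^−120) = $3,017.55.
Total outlay = 36 × $3,017.55 + $5,300.00 = $113,931.80.

$113,932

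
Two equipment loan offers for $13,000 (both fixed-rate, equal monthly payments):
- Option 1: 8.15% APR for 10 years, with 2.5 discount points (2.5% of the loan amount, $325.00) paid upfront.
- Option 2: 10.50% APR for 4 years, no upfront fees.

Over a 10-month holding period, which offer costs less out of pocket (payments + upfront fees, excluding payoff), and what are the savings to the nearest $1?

Option 1: monthly rate = 8.15%/12 = 0.0067917; payment = 13,000 × 0.0067917 / (1 − (1+0.0067917)^−120) = $158.76.
Option 2: at 10.50% the monthly rate is 0.0087500, so the payment is 13,000 × 0.0087500 / (1 − 1.0087500^−48) = $332.84.
Over 10 months: Option 1 costs 10 × $158.76 + $325.00 = $1,912.60; Option 2 costs 10 × $332.84 = $3,328.40.
Option 1 is cheaper by $3,328.40 − $1,912.60 = $1,415.80.

Option 1 by $1,416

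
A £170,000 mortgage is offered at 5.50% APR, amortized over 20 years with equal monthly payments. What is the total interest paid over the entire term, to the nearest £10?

£110,660

Monthly rate = 5.5%/12 = 0.0045833; payment = 170,000 × 0.0045833 / (1 − (1+0.0045833)^−240) = £1,169.41.
Total paid = 240 × £1,169.41 = £280,658.40; interest = £280,658.40 − £170,000 = £110,658.40.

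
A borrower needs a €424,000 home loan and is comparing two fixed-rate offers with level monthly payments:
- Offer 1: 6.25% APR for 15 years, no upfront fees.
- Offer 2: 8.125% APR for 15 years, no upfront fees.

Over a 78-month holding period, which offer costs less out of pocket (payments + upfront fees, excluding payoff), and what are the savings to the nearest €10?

Offer 1: at 6.25% the monthly rate is 0.0052083, so the payment is 424,000 × 0.0052083 / (1 − 1.0052083^−180) = €3,635.47.
Offer 2: at 8.125% the monthly rate is 0.0067708, so the payment is 424,000 × 0.0067708 / (1 − 1.0067708^−180) = €4,082.62.
Over 78 months: Offer 1 costs 78 × €3,635.47 = €283,566.66; Offer 2 costs 78 × €4,082.62 = €318,444.36.
Offer 1 is cheaper by €318,444.36 − €283,566.66 = €34,877.70.

Offer 1 by €34,880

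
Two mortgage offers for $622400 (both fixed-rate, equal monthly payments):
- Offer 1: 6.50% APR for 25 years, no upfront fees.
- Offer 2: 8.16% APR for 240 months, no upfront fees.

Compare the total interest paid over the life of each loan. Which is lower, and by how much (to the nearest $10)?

Offer 1: monthly rate = 6.5%/12 = 0.0054167; payment = 622,400 × 0.0054167 / (1 − (1+0.0054167)^−300) = $4,202.49.
Total interest on Offer 1 = 300 × $4,202.49 − $622,400 = $638,347.00.
Offer 2: at 8.16% the monthly rate is 0.0068000, so the payment is 622,400 × 0.0068000 / (1 − 1.0068000^−240) = $5,268.15.
Total interest on Offer 2 = 240 × $5,268.15 − $622,400 = $641,956.00.
Offer 1 is lower by $3,609.00.

Offer 1 by $3,610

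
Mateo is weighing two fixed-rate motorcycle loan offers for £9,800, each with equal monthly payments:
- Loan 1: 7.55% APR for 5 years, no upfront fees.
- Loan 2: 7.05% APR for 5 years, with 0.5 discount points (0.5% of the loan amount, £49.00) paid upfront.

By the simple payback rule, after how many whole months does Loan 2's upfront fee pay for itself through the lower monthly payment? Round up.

22 months

Loan 1: at 7.55% the monthly rate is 0.0062917, so the payment is 9,800 × 0.0062917 / (1 − 1.0062917^−60) = £196.60.
Loan 2: at 7.05% the monthly rate is 0.0058750, so the payment is 9,800 × 0.0058750 / (1 − 1.0058750^−60) = £194.28.
Monthly savings = £196.60 − £194.28 = £2.32.
Break-even = £49.00 / £2.32 = 21.12 → 22 months.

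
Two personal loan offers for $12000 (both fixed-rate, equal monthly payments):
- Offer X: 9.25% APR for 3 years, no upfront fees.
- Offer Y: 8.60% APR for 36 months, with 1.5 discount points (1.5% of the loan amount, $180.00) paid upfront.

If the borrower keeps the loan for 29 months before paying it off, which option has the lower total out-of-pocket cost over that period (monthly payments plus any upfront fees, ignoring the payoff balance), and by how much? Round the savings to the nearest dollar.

Offer X: monthly rate = 9.25%/12 = 0.0077083; payment = 12,000 × 0.0077083 / (1 − (1+0.0077083)^−36) = $382.99.
Offer Y: at 8.60% the monthly rate is 0.0071667, so the payment is 12,000 × 0.0071667 / (1 − 1.0071667^−36) = $379.37.
Over 29 months: Offer X costs 29 × $382.99 = $11,106.71; Offer Y costs 29 × $379.37 + $180.00 = $11,181.73.
Offer X is cheaper by $11,181.73 − $11,106.71 = $75.02.

Offer X by $75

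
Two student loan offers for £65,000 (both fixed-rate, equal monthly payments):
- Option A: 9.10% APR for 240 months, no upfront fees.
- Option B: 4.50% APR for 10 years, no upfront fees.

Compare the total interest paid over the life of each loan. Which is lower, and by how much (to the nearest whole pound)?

Option A: monthly rate = 9.1%/12 = 0.0075833; payment = 65,000 × 0.0075833 / (1 − (1+0.0075833)^−240) = £589.01.
Total interest on Option A = 240 × £589.01 − £65,000 = £76,362.40.
Option B: monthly rate = 4.5%/12 = 0.0037500; payment = 65,000 × 0.0037500 / (1 − (1+0.0037500)^−120) = £673.65.
Total interest on Option B = 120 × £673.65 − £65,000 = £15,838.00.
Option B is lower by £60,524.40.

Option B by £60,524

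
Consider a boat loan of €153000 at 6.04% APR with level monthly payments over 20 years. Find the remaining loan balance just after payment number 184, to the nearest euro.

With monthly rate i = 6.04%/12 = 0.0050333, the balance after k of n payments is P · [(1+i)^n − (1+i)^k] / [(1+i)^n − 1].
(1+0.0050333)^240 = 3.33665908 and (1+0.0050333)^184 = 2.51886992, so the balance is 153,000 × (3.33665908 − 2.51886992) / (3.33665908 − 1) = €53,547.28.

€53,547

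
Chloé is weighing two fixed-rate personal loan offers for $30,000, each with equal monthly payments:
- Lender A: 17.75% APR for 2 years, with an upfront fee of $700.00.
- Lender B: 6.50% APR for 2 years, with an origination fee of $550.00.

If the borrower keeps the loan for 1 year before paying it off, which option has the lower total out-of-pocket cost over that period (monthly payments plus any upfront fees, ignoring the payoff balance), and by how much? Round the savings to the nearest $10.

Lender A: monthly rate = 17.75%/12 = 0.0147917; payment = 30,000 × 0.0147917 / (1 − (1+0.0147917)^−24) = $1,494.10.
Lender B: monthly rate = 6.5%/12 = 0.0054167; payment = 30,000 × 0.0054167 / (1 − (1+0.0054167)^−24) = $1,336.39.
Over 12 months: Lender A costs 12 × $1,494.10 + $700.00 = $18,629.20; Lender B costs 12 × $1,336.39 + $550.00 = $16,586.68.
Lender B is cheaper by $18,629.20 − $16,586.68 = $2,042.52.

Lender B by $2,040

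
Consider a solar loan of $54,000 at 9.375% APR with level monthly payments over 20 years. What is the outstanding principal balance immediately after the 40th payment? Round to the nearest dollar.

$50,397

With monthly rate i = 9.375%/12 = 0.0078125, the balance after k of n payments is P · [(1+i)^n − (1+i)^k] / [(1+i)^n − 1].
(1+0.0078125)^240 = 6.47347919 and (1+0.0078125)^40 = 1.36517908, so the balance is 54,000 × (6.47347919 − 1.36517908) / (6.47347919 − 1) = $50,397.23.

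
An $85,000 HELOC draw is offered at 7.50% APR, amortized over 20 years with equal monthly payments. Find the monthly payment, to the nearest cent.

At 7.50% the monthly rate is 0.0062500, so the payment is 85,000 × 0.0062500 / (1 − 1.0062500^−240) = $684.75.

$684.75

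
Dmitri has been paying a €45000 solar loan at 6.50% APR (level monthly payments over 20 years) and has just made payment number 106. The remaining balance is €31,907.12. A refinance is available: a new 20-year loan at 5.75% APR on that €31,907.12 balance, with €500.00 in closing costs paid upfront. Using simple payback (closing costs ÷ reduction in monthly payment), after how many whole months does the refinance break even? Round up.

Current payment = 45,000 × 6.5%/12 / (1 − (1+0.0054167)^−240) = €335.51.
Refinanced payment = 31,907.12 × 0.0047917 / (1 − (1+0.0047917)^−240) = €224.01.
Monthly savings = €335.51 − €224.01 = €111.50.
Break-even = €500.00 / €111.50 = 4.48 → 5 months.

5 months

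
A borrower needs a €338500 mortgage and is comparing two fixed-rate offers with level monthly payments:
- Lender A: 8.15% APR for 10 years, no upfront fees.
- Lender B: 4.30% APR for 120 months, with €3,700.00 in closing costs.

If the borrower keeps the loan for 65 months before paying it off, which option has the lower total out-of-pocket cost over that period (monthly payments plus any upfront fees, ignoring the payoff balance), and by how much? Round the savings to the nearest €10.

Lender A: monthly rate = 8.15%/12 = 0.0067917; payment = 338,500 × 0.0067917 / (1 − (1+0.0067917)^−120) = €4,133.82.
Lender B: monthly rate = 4.3%/12 = 0.0035833; payment = 338,500 × 0.0035833 / (1 − (1+0.0035833)^−120) = €3,475.62.
Over 65 months: Lender A costs 65 × €4,133.82 = €268,698.30; Lender B costs 65 × €3,475.62 + €3,700.00 = €229,615.30.
Lender B is cheaper by €268,698.30 − €229,615.30 = €39,083.00.

Lender B by €39,080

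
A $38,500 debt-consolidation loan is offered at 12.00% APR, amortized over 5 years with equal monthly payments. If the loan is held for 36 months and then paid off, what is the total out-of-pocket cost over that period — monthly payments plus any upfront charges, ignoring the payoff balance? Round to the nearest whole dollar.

Monthly rate = 12%/12 = 0.0100000; payment = 38,500 × 0.0100000 / (1 − (1+0.0100000)^−60) = $856.41.
Total outlay = 36 × $856.41 = $30,830.76.

$30,831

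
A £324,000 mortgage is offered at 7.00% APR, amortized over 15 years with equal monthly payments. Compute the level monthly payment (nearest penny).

Monthly rate = 7%/12 = 0.0058333; payment = 324,000 × 0.0058333 / (1 − (1+0.0058333)^−180) = £2,912.20.

£2,912.20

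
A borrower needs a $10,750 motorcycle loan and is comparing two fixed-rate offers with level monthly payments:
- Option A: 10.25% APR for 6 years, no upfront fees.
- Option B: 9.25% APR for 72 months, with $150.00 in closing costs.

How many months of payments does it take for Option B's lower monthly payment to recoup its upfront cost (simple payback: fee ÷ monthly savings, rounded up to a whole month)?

Option A: monthly rate = 10.25%/12 = 0.0085417; payment = 10,750 × 0.0085417 / (1 − (1+0.0085417)^−72) = $200.51.
Option B: monthly rate = 9.25%/12 = 0.0077083; payment = 10,750 × 0.0077083 / (1 − (1+0.0077083)^−72) = $195.11.
Monthly savings = $200.51 − $195.11 = $5.40.
Break-even = $150.00 / $5.40 = 27.78 → 28 months.

28 months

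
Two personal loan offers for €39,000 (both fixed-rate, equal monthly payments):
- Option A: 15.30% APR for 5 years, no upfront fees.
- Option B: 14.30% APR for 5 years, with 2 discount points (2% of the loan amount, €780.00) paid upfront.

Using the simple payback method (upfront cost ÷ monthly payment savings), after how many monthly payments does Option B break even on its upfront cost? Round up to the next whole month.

Option A: at 15.30% the monthly rate is 0.0127500, so the payment is 39,000 × 0.0127500 / (1 − 1.0127500^−60) = €933.96.
Option B: monthly rate = 14.3%/12 = 0.0119167; payment = 39,000 × 0.0119167 / (1 − (1+0.0119167)^−60) = €913.54.
Monthly savings = €933.96 − €913.54 = €20.42.
Break-even = €780.00 / €20.42 = 38.20 → 39 months.

39 months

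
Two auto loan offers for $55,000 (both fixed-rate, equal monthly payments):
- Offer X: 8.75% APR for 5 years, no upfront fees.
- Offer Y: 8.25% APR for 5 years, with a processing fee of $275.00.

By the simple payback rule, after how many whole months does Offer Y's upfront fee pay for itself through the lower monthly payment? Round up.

Offer X: monthly rate = 8.75%/12 = 0.0072917; payment = 55,000 × 0.0072917 / (1 − (1+0.0072917)^−60) = $1,135.05.
Offer Y: monthly rate = 8.25%/12 = 0.0068750; payment = 55,000 × 0.0068750 / (1 − (1+0.0068750)^−60) = $1,121.79.
Monthly savings = $1,135.05 − $1,121.79 = $13.26.
Break-even = $275.00 / $13.26 = 20.74 → 21 months.

21 months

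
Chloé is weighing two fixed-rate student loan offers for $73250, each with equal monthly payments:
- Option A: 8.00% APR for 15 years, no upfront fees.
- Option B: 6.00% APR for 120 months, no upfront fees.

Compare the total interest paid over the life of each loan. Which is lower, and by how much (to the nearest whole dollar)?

Option A: monthly rate = 8%/12 = 0.0066667; payment = 73,250 × 0.0066667 / (1 − (1+0.0066667)^−180) = $700.02.
Total interest on Option A = 180 × $700.02 − $73,250 = $52,753.60.
Option B: at 6.00% the monthly rate is 0.0050000, so the payment is 73,250 × 0.0050000 / (1 − 1.0050000^−120) = $813.23.
Total interest on Option B = 120 × $813.23 − $73,250 = $24,337.60.
Option B is lower by $28,416.00.

Option B by $28,416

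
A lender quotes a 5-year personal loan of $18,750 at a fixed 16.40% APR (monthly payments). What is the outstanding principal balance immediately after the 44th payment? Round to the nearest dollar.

$6,570

With monthly rate i = 16.4%/12 = 0.0136667, the balance after k of n payments is P · [(1+i)^n − (1+i)^k] / [(1+i)^n − 1].
(1+0.0136667)^60 = 2.25792715 and (1+0.0136667)^44 = 1.81713536, so the balance is 18,750 × (2.25792715 − 1.81713536) / (2.25792715 − 1) = $6,570.21.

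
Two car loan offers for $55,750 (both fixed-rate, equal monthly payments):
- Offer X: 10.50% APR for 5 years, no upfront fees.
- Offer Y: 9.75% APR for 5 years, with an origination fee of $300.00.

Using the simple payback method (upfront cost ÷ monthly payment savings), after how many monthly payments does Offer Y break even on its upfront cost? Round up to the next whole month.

Offer X: monthly rate = 10.5%/12 = 0.0087500; payment = 55,750 × 0.0087500 / (1 − (1+0.0087500)^−60) = $1,198.28.
Offer Y: monthly rate = 9.75%/12 = 0.0081250; payment = 55,750 × 0.0081250 / (1 − (1+0.0081250)^−60) = $1,177.68.
Monthly savings = $1,198.28 − $1,177.68 = $20.60.
Break-even = $300.00 / $20.60 = 14.56 → 15 months.

15 months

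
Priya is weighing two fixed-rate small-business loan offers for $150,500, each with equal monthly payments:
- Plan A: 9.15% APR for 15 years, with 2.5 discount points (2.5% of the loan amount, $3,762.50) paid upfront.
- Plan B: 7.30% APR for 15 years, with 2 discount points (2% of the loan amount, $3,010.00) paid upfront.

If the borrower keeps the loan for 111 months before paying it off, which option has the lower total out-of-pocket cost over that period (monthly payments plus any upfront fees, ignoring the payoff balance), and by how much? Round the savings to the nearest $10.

Plan B by $18,720

Plan A: at 9.15% the monthly rate is 0.0076250, so the payment is 150,500 × 0.0076250 / (1 − 1.0076250^−180) = $1,539.93.
Plan B: monthly rate = 7.3%/12 = 0.0060833; payment = 150,500 × 0.0060833 / (1 − (1+0.0060833)^−180) = $1,378.10.
Over 111 months: Plan A costs 111 × $1,539.93 + $3,762.50 = $174,694.73; Plan B costs 111 × $1,378.10 + $3,010.00 = $155,979.10.
Plan B is cheaper by $174,694.73 − $155,979.10 = $18,715.63.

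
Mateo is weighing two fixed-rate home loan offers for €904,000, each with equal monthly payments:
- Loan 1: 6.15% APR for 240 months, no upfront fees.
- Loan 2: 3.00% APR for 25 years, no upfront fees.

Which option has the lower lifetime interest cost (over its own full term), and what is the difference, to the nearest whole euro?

Loan 2 by €287,141

Loan 1: monthly rate = 6.15%/12 = 0.0051250; payment = 904,000 × 0.0051250 / (1 − (1+0.0051250)^−240) = €6,555.01.
Total interest on Loan 1 = 240 × €6,555.01 − €904,000 = €669,202.40.
Loan 2: monthly rate = 3%/12 = 0.0025000; payment = 904,000 × 0.0025000 / (1 − (1+0.0025000)^−300) = €4,286.87.
Total interest on Loan 2 = 300 × €4,286.87 − €904,000 = €382,061.00.
Loan 2 is lower by €287,141.40.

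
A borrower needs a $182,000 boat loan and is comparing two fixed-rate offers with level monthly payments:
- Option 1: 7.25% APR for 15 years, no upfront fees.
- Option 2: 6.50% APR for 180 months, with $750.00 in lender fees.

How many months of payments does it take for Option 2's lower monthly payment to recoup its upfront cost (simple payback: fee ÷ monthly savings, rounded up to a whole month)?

10 months

Option 1: monthly rate = 7.25%/12 = 0.0060417; payment = 182,000 × 0.0060417 / (1 − (1+0.0060417)^−180) = $1,661.41.
Option 2: monthly rate = 6.5%/12 = 0.0054167; payment = 182,000 × 0.0054167 / (1 − (1+0.0054167)^−180) = $1,585.42.
Monthly savings = $1,661.41 − $1,585.42 = $75.99.
Break-even = $750.00 / $75.99 = 9.87 → 10 months.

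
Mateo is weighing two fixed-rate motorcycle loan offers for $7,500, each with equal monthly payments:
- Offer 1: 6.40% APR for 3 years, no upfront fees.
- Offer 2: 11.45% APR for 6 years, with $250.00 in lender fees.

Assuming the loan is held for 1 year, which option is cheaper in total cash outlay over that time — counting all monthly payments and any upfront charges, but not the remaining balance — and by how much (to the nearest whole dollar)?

Offer 2 by $770

Offer 1: at 6.40% the monthly rate is 0.0053333, so the payment is 7,500 × 0.0053333 / (1 − 1.0053333^−36) = $229.53.
Offer 2: monthly rate = 11.45%/12 = 0.0095417; payment = 7,500 × 0.0095417 / (1 − (1+0.0095417)^−72) = $144.49.
Over 12 months: Offer 1 costs 12 × $229.53 = $2,754.36; Offer 2 costs 12 × $144.49 + $250.00 = $1,983.88.
Offer 2 is cheaper by $2,754.36 − $1,983.88 = $770.48.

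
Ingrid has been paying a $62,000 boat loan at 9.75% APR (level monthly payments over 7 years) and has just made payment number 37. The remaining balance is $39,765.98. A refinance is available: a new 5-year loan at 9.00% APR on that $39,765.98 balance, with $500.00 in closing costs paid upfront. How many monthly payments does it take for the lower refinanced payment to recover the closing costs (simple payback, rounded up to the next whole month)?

Current payment = 62,000 × 9.75%/12 / (1 − (1+0.0081250)^−84) = $1,021.28.
Refinanced payment = 39,765.98 × 0.0075000 / (1 − (1+0.0075000)^−60) = $825.48.
Monthly savings = $1,021.28 − $825.48 = $195.80.
Break-even = $500.00 / $195.80 = 2.55 → 3 months.

3 months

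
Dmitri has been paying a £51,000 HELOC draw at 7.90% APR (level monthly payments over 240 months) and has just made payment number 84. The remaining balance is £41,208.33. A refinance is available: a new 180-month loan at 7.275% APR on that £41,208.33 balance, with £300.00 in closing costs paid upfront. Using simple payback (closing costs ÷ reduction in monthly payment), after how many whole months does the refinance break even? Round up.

7 months

Current payment = 51,000 × 7.9%/12 / (1 − (1+0.0065833)^−240) = £423.42.
Refinanced payment = 41,208.33 × 0.0060625 / (1 − (1+0.0060625)^−180) = £376.76.
Monthly savings = £423.42 − £376.76 = £46.66.
Break-even = £300.00 / £46.66 = 6.43 → 7 months.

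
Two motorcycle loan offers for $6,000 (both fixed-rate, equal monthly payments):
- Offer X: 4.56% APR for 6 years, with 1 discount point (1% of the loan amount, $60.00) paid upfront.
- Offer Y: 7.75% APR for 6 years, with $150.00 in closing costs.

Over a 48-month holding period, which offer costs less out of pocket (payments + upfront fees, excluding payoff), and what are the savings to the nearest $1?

Offer X by $525

Offer X: monthly rate = 4.56%/12 = 0.0038000; payment = 6,000 × 0.0038000 / (1 − (1+0.0038000)^−72) = $95.41.
Offer Y: monthly rate = 7.75%/12 = 0.0064583; payment = 6,000 × 0.0064583 / (1 − (1+0.0064583)^−72) = $104.47.
Over 48 months: Offer X costs 48 × $95.41 + $60.00 = $4,639.68; Offer Y costs 48 × $104.47 + $150.00 = $5,164.56.
Offer X is cheaper by $5,164.56 − $4,639.68 = $524.88.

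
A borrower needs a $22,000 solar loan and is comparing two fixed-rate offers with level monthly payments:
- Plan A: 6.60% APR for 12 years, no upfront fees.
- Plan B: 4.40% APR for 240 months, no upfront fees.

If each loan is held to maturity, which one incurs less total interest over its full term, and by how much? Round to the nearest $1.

Plan A: at 6.60% the monthly rate is 0.0055000, so the payment is 22,000 × 0.0055000 / (1 − 1.0055000^−144) = $221.58.
Total interest on Plan A = 144 × $221.58 − $22,000 = $9,907.52.
Plan B: at 4.40% the monthly rate is 0.0036667, so the payment is 22,000 × 0.0036667 / (1 − 1.0036667^−240) = $138.00.
Total interest on Plan B = 240 × $138.00 − $22,000 = $11,120.00.
Plan A is lower by $1,212.48.

Plan A by $1,212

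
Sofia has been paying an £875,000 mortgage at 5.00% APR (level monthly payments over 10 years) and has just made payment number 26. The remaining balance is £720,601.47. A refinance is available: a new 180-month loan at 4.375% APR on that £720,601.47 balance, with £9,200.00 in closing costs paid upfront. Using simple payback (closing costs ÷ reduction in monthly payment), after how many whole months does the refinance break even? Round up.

Current payment = 875,000 × 5%/12 / (1 − (1+0.0041667)^−120) = £9,280.73.
Refinanced payment = 720,601.47 × 0.0036458 / (1 − (1+0.0036458)^−180) = £5,466.63.
Monthly savings = £9,280.73 − £5,466.63 = £3,814.10.
Break-even = £9,200.00 / £3,814.10 = 2.41 → 3 months.

3 months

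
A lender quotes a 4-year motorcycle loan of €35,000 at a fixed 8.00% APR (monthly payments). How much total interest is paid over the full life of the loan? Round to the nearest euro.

€6,014

Monthly rate = 8%/12 = 0.0066667; payment = 35,000 × 0.0066667 / (1 − (1+0.0066667)^−48) = €854.45.
Total paid = 48 × €854.45 = €41,013.60; interest = €41,013.60 − €35,000 = €6,013.60.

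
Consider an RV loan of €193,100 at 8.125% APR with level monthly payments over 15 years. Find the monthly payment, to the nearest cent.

€1,859.33

At 8.125% the monthly rate is 0.0067708, so the payment is 193,100 × 0.0067708 / (1 − 1.0067708^−180) = €1,859.33.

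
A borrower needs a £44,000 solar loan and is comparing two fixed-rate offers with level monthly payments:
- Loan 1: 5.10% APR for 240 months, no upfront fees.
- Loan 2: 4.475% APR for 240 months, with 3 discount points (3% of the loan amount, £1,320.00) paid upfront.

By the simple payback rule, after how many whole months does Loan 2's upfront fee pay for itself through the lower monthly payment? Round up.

88 months

Loan 1: at 5.10% the monthly rate is 0.0042500, so the payment is 44,000 × 0.0042500 / (1 − 1.0042500^−240) = £292.82.
Loan 2: monthly rate = 4.475%/12 = 0.0037292; payment = 44,000 × 0.0037292 / (1 − (1+0.0037292)^−240) = £277.77.
Monthly savings = £292.82 − £277.77 = £15.05.
Break-even = £1,320.00 / £15.05 = 87.71 → 88 months.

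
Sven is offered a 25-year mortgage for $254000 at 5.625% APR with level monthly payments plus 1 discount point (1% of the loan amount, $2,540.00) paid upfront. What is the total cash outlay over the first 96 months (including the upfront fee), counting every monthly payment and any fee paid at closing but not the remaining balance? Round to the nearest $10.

At 5.625% the monthly rate is 0.0046875, so the payment is 254,000 × 0.0046875 / (1 − 1.0046875^−300) = $1,578.80.
Total outlay = 96 × $1,578.80 + $2,540.00 = $154,104.80.

$154,100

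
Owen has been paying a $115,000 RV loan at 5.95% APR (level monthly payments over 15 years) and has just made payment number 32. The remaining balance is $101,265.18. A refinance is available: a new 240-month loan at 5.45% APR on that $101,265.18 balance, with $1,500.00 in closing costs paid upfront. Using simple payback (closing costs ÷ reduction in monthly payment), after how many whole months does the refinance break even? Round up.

6 months

Current payment = 115,000 × 5.95%/12 / (1 − (1+0.0049583)^−180) = $967.33.
Refinanced payment = 101,265.18 × 0.0045417 / (1 − (1+0.0045417)^−240) = $693.73.
Monthly savings = $967.33 − $693.73 = $273.60.
Break-even = $1,500.00 / $273.60 = 5.48 → 6 months.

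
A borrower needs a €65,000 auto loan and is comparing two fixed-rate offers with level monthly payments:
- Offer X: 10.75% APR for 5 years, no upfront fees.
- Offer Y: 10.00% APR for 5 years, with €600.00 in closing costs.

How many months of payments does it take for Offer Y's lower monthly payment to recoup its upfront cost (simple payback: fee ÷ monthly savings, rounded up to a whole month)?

Offer X: monthly rate = 10.75%/12 = 0.0089583; payment = 65,000 × 0.0089583 / (1 − (1+0.0089583)^−60) = €1,405.17.
Offer Y: at 10.00% the monthly rate is 0.0083333, so the payment is 65,000 × 0.0083333 / (1 − 1.0083333^−60) = €1,381.06.
Monthly savings = €1,405.17 − €1,381.06 = €24.11.
Break-even = €600.00 / €24.11 = 24.89 → 25 months.

25 months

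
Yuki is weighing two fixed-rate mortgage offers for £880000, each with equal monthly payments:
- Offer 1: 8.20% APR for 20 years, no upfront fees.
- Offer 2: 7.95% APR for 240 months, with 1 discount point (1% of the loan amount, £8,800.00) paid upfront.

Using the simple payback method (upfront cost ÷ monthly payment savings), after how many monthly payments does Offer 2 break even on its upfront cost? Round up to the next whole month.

Offer 1: monthly rate = 8.2%/12 = 0.0068333; payment = 880,000 × 0.0068333 / (1 − (1+0.0068333)^−240) = £7,470.58.
Offer 2: at 7.95% the monthly rate is 0.0066250, so the payment is 880,000 × 0.0066250 / (1 − 1.0066250^−240) = £7,333.31.
Monthly savings = £7,470.58 − £7,333.31 = £137.27.
Break-even = £8,800.00 / £137.27 = 64.11 → 65 months.

65 months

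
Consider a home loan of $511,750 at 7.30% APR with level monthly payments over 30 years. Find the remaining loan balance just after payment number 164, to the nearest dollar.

With monthly rate i = 7.3%/12 = 0.0060833, the balance after k of n payments is P · [(1+i)^n − (1+i)^k] / [(1+i)^n − 1].
(1+0.0060833)^360 = 8.87612992 and (1+0.0060833)^164 = 2.70376257, so the balance is 511,750 × (8.87612992 − 2.70376257) / (8.87612992 − 1) = $401,048.36.

$401,048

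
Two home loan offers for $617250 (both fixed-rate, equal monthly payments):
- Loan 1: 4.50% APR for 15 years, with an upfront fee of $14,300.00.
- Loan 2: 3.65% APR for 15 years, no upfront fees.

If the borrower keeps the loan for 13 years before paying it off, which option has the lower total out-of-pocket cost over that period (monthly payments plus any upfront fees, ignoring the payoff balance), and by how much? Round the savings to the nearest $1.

Loan 1: at 4.50% the monthly rate is 0.0037500, so the payment is 617,250 × 0.0037500 / (1 − 1.0037500^−180) = $4,721.92.
Loan 2: at 3.65% the monthly rate is 0.0030417, so the payment is 617,250 × 0.0030417 / (1 − 1.0030417^−180) = $4,458.22.
Over 156 months: Loan 1 costs 156 × $4,721.92 + $14,300.00 = $750,919.52; Loan 2 costs 156 × $4,458.22 = $695,482.32.
Loan 2 is cheaper by $750,919.52 − $695,482.32 = $55,437.20.

Loan 2 by $55,437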